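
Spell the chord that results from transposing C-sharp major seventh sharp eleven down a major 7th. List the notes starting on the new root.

D, F-sharp, A, C-sharp, G-sharp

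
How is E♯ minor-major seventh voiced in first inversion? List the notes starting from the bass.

G#, B#, D##, E#

In root position, E♯ minor-major seventh is E#–G#–B#–D##.
First inversion puts the third (G#) in the bass.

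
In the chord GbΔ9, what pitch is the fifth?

Db

Root of GbΔ9 = Gb. The 5th is a perfect 5th: Gb up a perfect 5th → Db.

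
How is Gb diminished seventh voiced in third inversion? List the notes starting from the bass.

Fbb Gb Bbb Dbb

In root position, Gb diminished seventh is Gb–Bbb–Dbb–Fbb.
Third inversion puts the seventh (Fbb) in the bass.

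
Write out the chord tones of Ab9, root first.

Ab9 is a dominant ninth built on A♭.
Root: A♭
Major 3rd (3rd): C
Perfect 5th (5th): E♭
Minor 7th (7th): G♭
Major 9th (9th): B♭

A♭  C  E♭  G♭  B♭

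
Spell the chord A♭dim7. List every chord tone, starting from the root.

Root Ab, quality diminished seventh:
- root: Ab
- minor 3rd: Cb
- diminished 5th: Ebb
- diminished 7th: Gbb

Ab, Cb, Ebb, Gbb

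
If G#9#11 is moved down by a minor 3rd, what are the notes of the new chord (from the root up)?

G# down a minor 3rd → E#. New chord: E# dominant ninth sharp eleven.
root → E#
3rd (major 3rd) → G##
5th (perfect 5th) → B#
7th (minor 7th) → D#
9th (major 9th) → F##
11th (augmented 11th) → A##

E#, G##, B#, D#, F##, A##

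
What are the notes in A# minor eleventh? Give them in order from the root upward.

A-sharp, C-sharp, E-sharp, G-sharp, B-sharp, D-sharp

Root A-sharp, quality minor eleventh:
A-sharp — root
C-sharp — minor 3rd
E-sharp — perfect 5th
G-sharp — minor 7th
B-sharp — major 9th
D-sharp — perfect 11th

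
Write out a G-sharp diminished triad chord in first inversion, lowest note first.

B, D, G-sharp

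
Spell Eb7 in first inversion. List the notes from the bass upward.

In root position, Eb7 is Eb–G–Bb–Db.
First inversion puts the third (G) in the bass.

G, Bb, Db, Eb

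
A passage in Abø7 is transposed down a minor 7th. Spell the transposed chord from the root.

A minor 7th down from Ab is Bb, so the new chord is Bb half-diminished seventh.
- root: Bb
- minor 3rd: Db
- diminished 5th: Fb
- minor 7th: Ab

Bb, Db, Fb, Ab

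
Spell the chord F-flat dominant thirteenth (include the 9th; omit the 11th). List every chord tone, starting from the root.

F-flat dominant thirteenth: dominant thirteenth on F♭.
F♭ — root
A♭ — major 3rd
C♭ — perfect 5th
E𝄫 — minor 7th
G♭ — major 9th
D♭ — major 13th

F♭ – A♭ – C♭ – E𝄫 – G♭ – D♭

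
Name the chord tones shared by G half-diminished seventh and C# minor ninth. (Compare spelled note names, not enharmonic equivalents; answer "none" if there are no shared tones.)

G half-diminished seventh = G, B♭, D♭, F.
C# minor ninth = C♯, E, G♯, B, D♯.
Shared: none.

none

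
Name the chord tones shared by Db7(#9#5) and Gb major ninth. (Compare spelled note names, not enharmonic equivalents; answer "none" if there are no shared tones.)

Db F

Db7(#9#5) = Db, F, A, Cb, E.
Gb major ninth = Gb, Bb, Db, F, Ab.
Shared: Db, F.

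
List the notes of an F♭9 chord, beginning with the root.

F♭ A♭ C♭ E𝄫 G♭

F♭9 is a dominant ninth built on F♭.
root → F♭
3rd (major 3rd) → A♭
5th (perfect 5th) → C♭
7th (minor 7th) → E𝄫
9th (major 9th) → G♭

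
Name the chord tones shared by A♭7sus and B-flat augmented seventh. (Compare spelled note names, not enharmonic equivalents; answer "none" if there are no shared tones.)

Ab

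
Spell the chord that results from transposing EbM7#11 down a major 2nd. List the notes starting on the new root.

Db F Ab C G

Transposed root: Eb → Db (major 2nd down). So we spell Db major seventh sharp eleven:
- root: Db
- major 3rd: F
- perfect 5th: Ab
- major 7th: C
- augmented 11th: G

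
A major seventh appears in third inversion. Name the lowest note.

A major seventh = A–C#–E–G#. Third inversion → seventh in the bass = G#.

G#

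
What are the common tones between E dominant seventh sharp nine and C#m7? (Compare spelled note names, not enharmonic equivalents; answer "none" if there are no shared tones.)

E G# B

E dominant seventh sharp nine: E G# B D F##
C#m7: C# E G# B
Common to both → E, G#, B.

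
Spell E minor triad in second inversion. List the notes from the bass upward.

In root position, E minor triad is E–G–B.
Second inversion puts the fifth (B) in the bass.

B E G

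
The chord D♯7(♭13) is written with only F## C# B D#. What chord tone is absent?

A#

D♯7(♭13) = D#, F##, A#, C#, B. The voicing lacks the 5th (perfect 5th), A#.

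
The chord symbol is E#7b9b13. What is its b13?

C♯

E#7b9b13 is built on E♯; its 13th is a minor 13th above the root.
A sixth above E uses the letter C, and the minor 13th above E♯ is C♯.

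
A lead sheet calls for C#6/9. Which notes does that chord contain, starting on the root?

Root C#, quality six-nine:
root → C#
3rd (major 3rd) → E#
5th (perfect 5th) → G#
6th (major 6th) → A#
9th (major 9th) → D#

C#  E#  G#  A#  D#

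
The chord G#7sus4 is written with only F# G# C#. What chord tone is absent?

D#

The full G#7sus4 chord is G#, C#, D#, F#.
Comparing with the voicing, the perfect 5th (5th) — D# — is absent.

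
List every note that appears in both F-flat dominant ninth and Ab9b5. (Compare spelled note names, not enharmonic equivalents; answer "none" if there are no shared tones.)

Ab Ebb Gb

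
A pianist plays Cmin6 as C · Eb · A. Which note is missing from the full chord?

The full Cmin6 chord is C, Eb, G, A.
Comparing with the voicing, the perfect 5th (5th) — G — is absent.

G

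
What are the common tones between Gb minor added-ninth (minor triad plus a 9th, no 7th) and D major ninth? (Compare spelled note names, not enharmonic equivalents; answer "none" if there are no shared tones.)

Gb minor added-ninth = G-flat, B-double-flat, D-flat, A-flat.
D major ninth = D, F-sharp, A, C-sharp, E.
Shared: none.

none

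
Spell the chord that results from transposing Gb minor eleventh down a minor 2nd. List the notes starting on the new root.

A minor 2nd down from Gb is F, so the new chord is F minor eleventh.
F — root
Ab — minor 3rd
C — perfect 5th
Eb — minor 7th
G — major 9th
Bb — perfect 11th

F  Ab  C  Eb  G  Bb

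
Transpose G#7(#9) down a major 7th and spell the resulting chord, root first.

G# down a major 7th → A. New chord: A dominant seventh sharp nine.
- root: A
- major 3rd: C#
- perfect 5th: E
- minor 7th: G
- augmented 9th: B#

A  C#  E  G  B#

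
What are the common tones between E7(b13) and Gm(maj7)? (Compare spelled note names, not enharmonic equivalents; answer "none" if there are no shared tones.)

E7(b13): E G♯ B D C
Gm(maj7): G B♭ D F♯
Common to both → D.

D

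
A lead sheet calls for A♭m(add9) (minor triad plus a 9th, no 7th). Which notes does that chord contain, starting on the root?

Ab – Cb – Eb – Bb

A♭m(add9) is a minor added-ninth built on Ab.
Root: Ab
Minor 3rd (3rd): Cb
Perfect 5th (5th): Eb
Major 9th (9th): Bb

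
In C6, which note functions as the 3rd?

E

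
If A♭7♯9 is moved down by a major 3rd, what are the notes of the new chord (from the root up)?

Fb Ab Cb Ebb G

Transposed root: Ab → Fb (major 3rd down). So we spell Fb dominant seventh sharp nine:
root → Fb
3rd (major 3rd) → Ab
5th (perfect 5th) → Cb
7th (minor 7th) → Ebb
9th (augmented 9th) → G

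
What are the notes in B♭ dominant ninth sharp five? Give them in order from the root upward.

B♭ dominant ninth sharp five: dominant ninth sharp five on B-flat.
Root: B-flat
Major 3rd (3rd): D
Augmented 5th (5th): F-sharp
Minor 7th (7th): A-flat
Major 9th (9th): C

B-flat, D, F-sharp, A-flat, C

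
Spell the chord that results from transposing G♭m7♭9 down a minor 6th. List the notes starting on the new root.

B♭  D♭  F  A♭  C♭

G♭ down a minor 6th → B♭. New chord: B♭ minor seventh flat nine.
Root: B♭
Minor 3rd (3rd): D♭
Perfect 5th (5th): F
Minor 7th (7th): A♭
Minor 9th (9th): C♭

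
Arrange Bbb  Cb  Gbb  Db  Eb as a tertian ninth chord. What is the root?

Cb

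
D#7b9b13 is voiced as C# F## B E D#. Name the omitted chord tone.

A#

D#7b9b13 = D#, F##, A#, C#, E, B. The voicing lacks the 5th (perfect 5th), A#.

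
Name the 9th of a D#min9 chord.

Root of D#min9 = D#. The 9th is a major 9th: D# up a major 9th → E#.

E#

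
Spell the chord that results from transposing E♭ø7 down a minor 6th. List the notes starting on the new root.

A minor 6th down from Eb is G, so the new chord is G half-diminished seventh.
- root: G
- minor 3rd: Bb
- diminished 5th: Db
- minor 7th: F

G, Bb, Db, F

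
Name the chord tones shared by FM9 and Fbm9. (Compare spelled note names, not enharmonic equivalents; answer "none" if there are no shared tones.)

none

FM9 = F, A, C, E, G.
Fbm9 = Fb, Abb, Cb, Ebb, Gb.
Shared: none.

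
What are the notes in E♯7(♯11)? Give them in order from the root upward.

Root E#, quality dominant seventh sharp eleven:
root → E#
3rd (major 3rd) → G##
5th (perfect 5th) → B#
7th (minor 7th) → D#
11th (augmented 11th) → A##

E# – G## – B# – D# – A##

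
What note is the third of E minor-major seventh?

G

Root of E minor-major seventh = E. The 3rd is a minor 3rd: E up a minor 3rd → G.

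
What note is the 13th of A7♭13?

Root of A7♭13 = A. The 13th is a minor 13th: A up a minor 13th → F.

F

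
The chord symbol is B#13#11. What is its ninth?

C##

B#13#11 is built on B#; its 9th is a major 9th above the root.
A second above B uses the letter C, and the major 9th above B# is C##.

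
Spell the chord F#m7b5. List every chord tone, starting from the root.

F#, A, C, E

F#m7b5: half-diminished seventh on F#.
Root: F#
Minor 3rd (3rd): A
Diminished 5th (5th): C
Minor 7th (7th): E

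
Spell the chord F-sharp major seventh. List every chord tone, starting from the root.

F-sharp major seventh: major seventh on F♯.
F♯ — root
A♯ — major 3rd
C♯ — perfect 5th
E♯ — major 7th

F♯  A♯  C♯  E♯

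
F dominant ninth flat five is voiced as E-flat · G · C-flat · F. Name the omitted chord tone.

The full F dominant ninth flat five chord is F, A, C-flat, E-flat, G.
Comparing with the voicing, the major 3rd (3rd) — A — is absent.

A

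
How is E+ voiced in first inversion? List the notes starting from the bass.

In root position, E+ is E–G#–B#.
First inversion puts the third (G#) in the bass.

G#  B#  E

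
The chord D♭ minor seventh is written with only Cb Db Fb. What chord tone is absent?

D♭ minor seventh = Db, Fb, Ab, Cb. The voicing lacks the 5th (perfect 5th), Ab.

Ab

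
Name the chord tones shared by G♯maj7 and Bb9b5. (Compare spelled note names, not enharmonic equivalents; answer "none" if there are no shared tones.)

G♯maj7 = G#, B#, D#, F##.
Bb9b5 = Bb, D, Fb, Ab, C.
Shared: none.

none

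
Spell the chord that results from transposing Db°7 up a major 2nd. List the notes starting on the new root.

Eb – Gb – Bbb – Dbb

A major 2nd up from Db is Eb, so the new chord is Eb diminished seventh.
root → Eb
3rd (minor 3rd) → Gb
5th (diminished 5th) → Bbb
7th (diminished 7th) → Dbb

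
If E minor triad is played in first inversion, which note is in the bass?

E minor triad = E–G–B. First inversion → third in the bass = G.

G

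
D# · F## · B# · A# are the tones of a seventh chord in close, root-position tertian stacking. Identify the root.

B#

Stacking in thirds gives B# – D# – F## – A#, so B# is the root — B# minor seventh.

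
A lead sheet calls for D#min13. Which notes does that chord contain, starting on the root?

Root D#, quality minor thirteenth:
root → D#
3rd (minor 3rd) → F#
5th (perfect 5th) → A#
7th (minor 7th) → C#
9th (major 9th) → E#
11th (perfect 11th) → G#
13th (major 13th) → B#

D# – F# – A# – C# – E# – G# – B#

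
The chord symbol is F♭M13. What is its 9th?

Gb

F♭M13 is built on Fb; its 9th is a major 9th above the root.
A second above F uses the letter G, and the major 9th above Fb is Gb.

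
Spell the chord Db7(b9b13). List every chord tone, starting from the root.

Root D♭, quality dominant seventh flat nine flat thirteen:
- root: D♭
- major 3rd: F
- perfect 5th: A♭
- minor 7th: C♭
- minor 9th: E𝄫
- minor 13th: B𝄫

D♭ – F – A♭ – C♭ – E𝄫 – B𝄫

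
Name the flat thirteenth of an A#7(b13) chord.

F#

A#7(b13) is built on A#; its 13th is a minor 13th above the root.
A sixth above A uses the letter F, and the minor 13th above A# is F#.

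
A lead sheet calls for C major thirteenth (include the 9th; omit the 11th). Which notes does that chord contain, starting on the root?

C major thirteenth: major thirteenth on C.
- root: C
- major 3rd: E
- perfect 5th: G
- major 7th: B
- major 9th: D
- major 13th: A

C E G B D A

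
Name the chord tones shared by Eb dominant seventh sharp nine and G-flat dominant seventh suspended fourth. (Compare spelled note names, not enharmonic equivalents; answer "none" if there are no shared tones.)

Eb dominant seventh sharp nine = E-flat, G, B-flat, D-flat, F-sharp.
G-flat dominant seventh suspended fourth = G-flat, C-flat, D-flat, F-flat.
Shared: D-flat.

D-flat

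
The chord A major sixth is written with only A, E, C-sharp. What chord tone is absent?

F-sharp

The full A major sixth chord is A, C-sharp, E, F-sharp.
Comparing with the voicing, the major 6th (6th) — F-sharp — is absent.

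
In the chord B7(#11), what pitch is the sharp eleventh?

E#

B7(#11) is built on B; its 11th is an augmented 11th above the root.
A fourth above B uses the letter E, and the augmented 11th above B is E#.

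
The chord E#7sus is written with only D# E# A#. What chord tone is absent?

B#

The full E#7sus chord is E#, A#, B#, D#.
Comparing with the voicing, the perfect 5th (5th) — B# — is absent.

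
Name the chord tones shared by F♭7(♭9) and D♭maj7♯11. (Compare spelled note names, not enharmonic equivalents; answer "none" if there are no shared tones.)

A♭

F♭7(♭9) = F♭, A♭, C♭, E𝄫, G𝄫.
D♭maj7♯11 = D♭, F, A♭, C, G.
Shared: A♭.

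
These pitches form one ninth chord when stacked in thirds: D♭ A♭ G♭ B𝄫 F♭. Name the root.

G♭

Stacking in thirds gives G♭ – B𝄫 – D♭ – F♭ – A♭, so G♭ is the root — G♭ minor ninth.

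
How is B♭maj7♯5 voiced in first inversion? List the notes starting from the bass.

D, F#, A, Bb

B♭maj7♯5 = Bb–D–F#–A; first inversion → third (D) lowest.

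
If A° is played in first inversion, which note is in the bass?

A° in root position is A–C–Eb.
First inversion places the third in the bass, which is C.

C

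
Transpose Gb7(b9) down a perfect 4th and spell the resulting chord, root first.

Gb down a perfect 4th → Db. New chord: Db dominant seventh flat nine.
root → Db
3rd (major 3rd) → F
5th (perfect 5th) → Ab
7th (minor 7th) → Cb
9th (minor 9th) → Ebb

Db, F, Ab, Cb, Ebb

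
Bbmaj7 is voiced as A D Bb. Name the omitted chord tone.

The full Bbmaj7 chord is Bb, D, F, A.
Comparing with the voicing, the perfect 5th (5th) — F — is absent.

F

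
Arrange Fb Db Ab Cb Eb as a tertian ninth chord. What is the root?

Db

Arranged so that each adjacent pair is a third by letter name: Db – Fb – Ab – Cb – Eb.
The bottom of that stack, Db, is the root (this is Db minor ninth).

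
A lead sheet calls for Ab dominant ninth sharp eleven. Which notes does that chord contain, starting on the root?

A-flat – C – E-flat – G-flat – B-flat – D

Ab dominant ninth sharp eleven is a dominant ninth sharp eleven built on A-flat.
Root: A-flat
Major 3rd (3rd): C
Perfect 5th (5th): E-flat
Minor 7th (7th): G-flat
Major 9th (9th): B-flat
Augmented 11th (11th): D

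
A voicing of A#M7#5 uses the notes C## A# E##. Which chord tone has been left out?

The full A#M7#5 chord is A#, C##, E##, G##.
Comparing with the voicing, the major 7th (7th) — G## — is absent.

G##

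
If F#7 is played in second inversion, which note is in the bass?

C#

F#7 in root position is F#–A#–C#–E.
Second inversion places the fifth in the bass, which is C#.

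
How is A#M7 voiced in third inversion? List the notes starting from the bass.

G𝄪  A♯  C𝄪  E♯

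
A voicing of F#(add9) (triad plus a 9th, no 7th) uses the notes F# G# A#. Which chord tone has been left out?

C#

The full F#(add9) chord is F#, A#, C#, G#.
Comparing with the voicing, the perfect 5th (5th) — C# — is absent.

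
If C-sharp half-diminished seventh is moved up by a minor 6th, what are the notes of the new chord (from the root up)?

A, C, E-flat, G

C-sharp up a minor 6th → A. New chord: A half-diminished seventh.
Root: A
Minor 3rd (3rd): C
Diminished 5th (5th): E-flat
Minor 7th (7th): G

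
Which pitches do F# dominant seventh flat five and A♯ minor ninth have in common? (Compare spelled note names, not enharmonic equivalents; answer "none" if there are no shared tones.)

A-sharp

F# dominant seventh flat five: F-sharp A-sharp C E
A♯ minor ninth: A-sharp C-sharp E-sharp G-sharp B-sharp
Common to both → A-sharp.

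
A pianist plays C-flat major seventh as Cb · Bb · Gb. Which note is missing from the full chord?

Eb

C-flat major seventh = Cb, Eb, Gb, Bb. The voicing lacks the 3rd (major 3rd), Eb.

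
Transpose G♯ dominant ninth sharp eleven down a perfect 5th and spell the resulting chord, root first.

Transposed root: G-sharp → C-sharp (perfect 5th down). So we spell C-sharp dominant ninth sharp eleven:
C-sharp — root
E-sharp — major 3rd
G-sharp — perfect 5th
B — minor 7th
D-sharp — major 9th
F-double-sharp — augmented 11th

C-sharp E-sharp G-sharp B D-sharp F-double-sharp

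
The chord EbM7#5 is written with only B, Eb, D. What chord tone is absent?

The full EbM7#5 chord is Eb, G, B, D.
Comparing with the voicing, the major 3rd (3rd) — G — is absent.

G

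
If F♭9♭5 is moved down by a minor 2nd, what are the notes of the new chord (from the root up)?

E♭, G, B𝄫, D♭, F

Transposed root: F♭ → E♭ (minor 2nd down). So we spell E♭ dominant ninth flat five:
- root: E♭
- major 3rd: G
- diminished 5th: B𝄫
- minor 7th: D♭
- major 9th: F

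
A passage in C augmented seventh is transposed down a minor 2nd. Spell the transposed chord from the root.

Transposed root: C → B (minor 2nd down). So we spell B augmented seventh:
- root: B
- major 3rd: D#
- augmented 5th: F##
- minor 7th: A

B, D#, F##, A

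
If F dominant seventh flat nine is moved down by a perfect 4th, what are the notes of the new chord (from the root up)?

C  E  G  Bb  Db

Transposed root: F → C (perfect 4th down). So we spell C dominant seventh flat nine:
Root: C
Major 3rd (3rd): E
Perfect 5th (5th): G
Minor 7th (7th): Bb
Minor 9th (9th): Db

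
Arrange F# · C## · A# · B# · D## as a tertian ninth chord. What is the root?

Stacking in thirds gives B# – D## – F# – A# – C##, so B# is the root — B# dominant ninth flat five.

B#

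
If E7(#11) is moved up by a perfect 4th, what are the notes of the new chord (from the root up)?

A – C# – E – G – D#

Transposed root: E → A (perfect 4th up). So we spell A dominant seventh sharp eleven:
- root: A
- major 3rd: C#
- perfect 5th: E
- minor 7th: G
- augmented 11th: D#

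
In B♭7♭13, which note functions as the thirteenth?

Gb

B♭7♭13 is built on Bb; its 13th is a minor 13th above the root.
A sixth above B uses the letter G, and the minor 13th above Bb is Gb.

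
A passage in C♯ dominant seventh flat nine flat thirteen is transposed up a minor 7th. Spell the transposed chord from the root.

B, D#, F#, A, C, G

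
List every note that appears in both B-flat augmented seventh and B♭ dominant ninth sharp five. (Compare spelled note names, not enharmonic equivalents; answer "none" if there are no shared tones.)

Bb D F# Ab

B-flat augmented seventh = Bb, D, F#, Ab.
B♭ dominant ninth sharp five = Bb, D, F#, Ab, C.
Shared: Bb, D, F#, Ab.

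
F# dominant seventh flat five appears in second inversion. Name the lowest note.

C

F# dominant seventh flat five = F-sharp–A-sharp–C–E. Second inversion → fifth in the bass = C.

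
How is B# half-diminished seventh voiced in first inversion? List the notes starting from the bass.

D-sharp  F-sharp  A-sharp  B-sharp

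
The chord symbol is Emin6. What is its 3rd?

G

Root of Emin6 = E. The 3rd is a minor 3rd: E up a minor 3rd → G.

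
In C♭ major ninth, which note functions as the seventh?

B-flat

Root of C♭ major ninth = C-flat. The 7th is a major 7th: C-flat up a major 7th → B-flat.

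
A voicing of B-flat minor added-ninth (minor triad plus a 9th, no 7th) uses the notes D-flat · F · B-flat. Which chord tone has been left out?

The full B-flat minor added-ninth chord is B-flat, D-flat, F, C.
Comparing with the voicing, the major 9th (9th) — C — is absent.

C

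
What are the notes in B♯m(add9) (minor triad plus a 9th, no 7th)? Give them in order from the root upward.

B#, D#, F##, C##

Root B#, quality minor added-ninth:
- root: B#
- minor 3rd: D#
- perfect 5th: F##
- major 9th: C##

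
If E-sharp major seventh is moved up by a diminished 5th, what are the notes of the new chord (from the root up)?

B, D#, F#, A#

Transposed root: E# → B (diminished 5th up). So we spell B major seventh:
Root: B
Major 3rd (3rd): D#
Perfect 5th (5th): F#
Major 7th (7th): A#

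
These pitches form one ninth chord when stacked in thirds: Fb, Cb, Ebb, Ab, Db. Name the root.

Db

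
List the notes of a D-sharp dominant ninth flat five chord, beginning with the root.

D-sharp F-double-sharp A C-sharp E-sharp

D-sharp dominant ninth flat five is a dominant ninth flat five built on D-sharp.
D-sharp — root
F-double-sharp — major 3rd
A — diminished 5th
C-sharp — minor 7th
E-sharp — major 9th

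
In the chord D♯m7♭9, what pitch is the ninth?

E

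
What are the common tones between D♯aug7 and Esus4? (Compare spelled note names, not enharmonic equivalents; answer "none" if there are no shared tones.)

none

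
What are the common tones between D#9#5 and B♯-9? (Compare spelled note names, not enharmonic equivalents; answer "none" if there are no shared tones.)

D#9#5 = D♯, F𝄪, A𝄪, C♯, E♯.
B♯-9 = B♯, D♯, F𝄪, A♯, C𝄪.
Shared: D♯, F𝄪.

D♯  F𝄪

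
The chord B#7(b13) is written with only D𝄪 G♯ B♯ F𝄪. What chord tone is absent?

B#7(b13) = B♯, D𝄪, F𝄪, A♯, G♯. The voicing lacks the 7th (minor 7th), A♯.

A♯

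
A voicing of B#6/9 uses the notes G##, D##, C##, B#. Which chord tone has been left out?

F##

The full B#6/9 chord is B#, D##, F##, G##, C##.
Comparing with the voicing, the perfect 5th (5th) — F## — is absent.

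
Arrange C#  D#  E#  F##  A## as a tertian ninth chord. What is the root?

D#

Stacking in thirds gives D# – F## – A## – C# – E#, so D# is the root — D# dominant ninth sharp five.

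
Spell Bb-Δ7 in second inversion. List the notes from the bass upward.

In root position, Bb-Δ7 is Bb–Db–F–A.
Second inversion puts the fifth (F) in the bass.

F  A  Bb  Db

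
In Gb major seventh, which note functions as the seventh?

F

Gb major seventh is built on G-flat; its 7th is a major 7th above the root.
A seventh above G uses the letter F, and the major 7th above G-flat is F.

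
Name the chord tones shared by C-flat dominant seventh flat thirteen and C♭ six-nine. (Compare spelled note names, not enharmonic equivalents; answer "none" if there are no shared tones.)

C-flat dominant seventh flat thirteen: C-flat E-flat G-flat B-double-flat A-double-flat
C♭ six-nine: C-flat E-flat G-flat A-flat D-flat
Common to both → C-flat, E-flat, G-flat.

C-flat, E-flat, G-flat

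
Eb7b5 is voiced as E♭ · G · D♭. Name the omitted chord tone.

B𝄫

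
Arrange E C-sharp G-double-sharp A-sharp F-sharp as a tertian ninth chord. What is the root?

F-sharp

Arranged so that each adjacent pair is a third by letter name: F-sharp – A-sharp – C-sharp – E – G-double-sharp.
The bottom of that stack, F-sharp, is the root (this is F-sharp dominant seventh sharp nine).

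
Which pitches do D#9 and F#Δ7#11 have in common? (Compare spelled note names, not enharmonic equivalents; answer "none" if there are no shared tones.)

A♯, C♯, E♯

D#9: D♯ F𝄪 A♯ C♯ E♯
F#Δ7#11: F♯ A♯ C♯ E♯ B♯
Common to both → A♯, C♯, E♯.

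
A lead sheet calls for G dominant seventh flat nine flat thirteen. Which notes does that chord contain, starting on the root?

G  B  D  F  A-flat  E-flat

G dominant seventh flat nine flat thirteen: dominant seventh flat nine flat thirteen on G.
- root: G
- major 3rd: B
- perfect 5th: D
- minor 7th: F
- minor 9th: A-flat
- minor 13th: E-flat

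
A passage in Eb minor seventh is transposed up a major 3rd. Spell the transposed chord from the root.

G, B-flat, D, F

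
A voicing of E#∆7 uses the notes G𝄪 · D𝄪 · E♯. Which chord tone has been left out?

E#∆7 = E♯, G𝄪, B♯, D𝄪. The voicing lacks the 5th (perfect 5th), B♯.

B♯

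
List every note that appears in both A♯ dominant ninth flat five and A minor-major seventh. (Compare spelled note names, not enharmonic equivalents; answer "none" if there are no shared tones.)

A♯ dominant ninth flat five: A-sharp C-double-sharp E G-sharp B-sharp
A minor-major seventh: A C E G-sharp
Common to both → E, G-sharp.

E G-sharp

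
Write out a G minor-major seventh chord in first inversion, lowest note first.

G minor-major seventh = G–Bb–D–F#; first inversion → third (Bb) lowest.

Bb – D – F# – G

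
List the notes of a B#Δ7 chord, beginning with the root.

B#  D##  F##  A##

Root B#, quality major seventh:
root → B#
3rd (major 3rd) → D##
5th (perfect 5th) → F##
7th (major 7th) → A##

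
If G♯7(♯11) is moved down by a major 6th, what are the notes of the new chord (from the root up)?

A major 6th down from G# is B, so the new chord is B dominant seventh sharp eleven.
root → B
3rd (major 3rd) → D#
5th (perfect 5th) → F#
7th (minor 7th) → A
11th (augmented 11th) → E#

B D# F# A E#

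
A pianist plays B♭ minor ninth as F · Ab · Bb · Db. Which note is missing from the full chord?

The full B♭ minor ninth chord is Bb, Db, F, Ab, C.
Comparing with the voicing, the major 9th (9th) — C — is absent.

C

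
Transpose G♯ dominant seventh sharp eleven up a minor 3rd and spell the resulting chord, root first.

Transposed root: G-sharp → B (minor 3rd up). So we spell B dominant seventh sharp eleven:
- root: B
- major 3rd: D-sharp
- perfect 5th: F-sharp
- minor 7th: A
- augmented 11th: E-sharp

B, D-sharp, F-sharp, A, E-sharp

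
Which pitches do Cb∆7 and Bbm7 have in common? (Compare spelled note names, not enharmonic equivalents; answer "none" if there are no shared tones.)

Cb∆7: Cb Eb Gb Bb
Bbm7: Bb Db F Ab
Common to both → Bb.

Bb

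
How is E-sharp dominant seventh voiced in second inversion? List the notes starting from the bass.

B#, D#, E#, G##

In root position, E-sharp dominant seventh is E#–G##–B#–D#.
Second inversion puts the fifth (B#) in the bass.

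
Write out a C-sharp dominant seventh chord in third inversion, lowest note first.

B, C-sharp, E-sharp, G-sharp

In root position, C-sharp dominant seventh is C-sharp–E-sharp–G-sharp–B.
Third inversion puts the seventh (B) in the bass.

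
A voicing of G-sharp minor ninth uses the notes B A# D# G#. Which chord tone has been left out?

The full G-sharp minor ninth chord is G#, B, D#, F#, A#.
Comparing with the voicing, the minor 7th (7th) — F# — is absent.

F#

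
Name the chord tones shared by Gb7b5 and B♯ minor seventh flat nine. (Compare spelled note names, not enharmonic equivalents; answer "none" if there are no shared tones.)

Gb7b5 = Gb, Bb, Dbb, Fb.
B♯ minor seventh flat nine = B#, D#, F##, A#, C#.
Shared: none.

none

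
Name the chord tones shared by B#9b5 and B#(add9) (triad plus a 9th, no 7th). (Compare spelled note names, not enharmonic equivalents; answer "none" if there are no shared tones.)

B# – D## – C##

B#9b5 = B#, D##, F#, A#, C##.
B#(add9) = B#, D##, F##, C##.
Shared: B#, D##, C##.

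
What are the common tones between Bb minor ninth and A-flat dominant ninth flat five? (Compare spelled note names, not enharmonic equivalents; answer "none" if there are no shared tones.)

B♭, A♭, C

Bb minor ninth: B♭ D♭ F A♭ C
A-flat dominant ninth flat five: A♭ C E𝄫 G♭ B♭
Common to both → B♭, A♭, C.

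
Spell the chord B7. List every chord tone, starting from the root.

B7: dominant seventh on B.
B — root
D♯ — major 3rd
F♯ — perfect 5th
A — minor 7th

B, D♯, F♯, A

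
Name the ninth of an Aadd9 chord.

Aadd9 is built on A; its 9th is a major 9th above the root.
A second above A uses the letter B, and the major 9th above A is B.

B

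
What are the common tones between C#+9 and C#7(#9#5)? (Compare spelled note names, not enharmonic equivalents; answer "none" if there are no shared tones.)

C#+9: C♯ E♯ G𝄪 B D♯
C#7(#9#5): C♯ E♯ G𝄪 B D𝄪
Common to both → C♯, E♯, G𝄪, B.

C♯ – E♯ – G𝄪 – B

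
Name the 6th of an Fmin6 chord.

D

Fmin6 is built on F; its 6th is a major 6th above the root.
A sixth above F uses the letter D, and the major 6th above F is D.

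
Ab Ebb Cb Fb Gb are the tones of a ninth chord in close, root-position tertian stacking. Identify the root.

Fb

Arranged so that each adjacent pair is a third by letter name: Fb – Ab – Cb – Ebb – Gb.
The bottom of that stack, Fb, is the root (this is Fb dominant ninth).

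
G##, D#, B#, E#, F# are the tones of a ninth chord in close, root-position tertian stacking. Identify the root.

E#

Arranged so that each adjacent pair is a third by letter name: E# – G## – B# – D# – F#.
The bottom of that stack, E#, is the root (this is E# dominant seventh flat nine).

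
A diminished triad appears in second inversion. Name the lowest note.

Eb

A diminished triad in root position is A–C–Eb.
Second inversion places the fifth in the bass, which is Eb.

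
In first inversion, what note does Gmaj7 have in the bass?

B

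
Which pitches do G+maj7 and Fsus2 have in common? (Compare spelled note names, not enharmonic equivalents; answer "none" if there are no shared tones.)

G

G+maj7: G B D# F#
Fsus2: F G C
Common to both → G.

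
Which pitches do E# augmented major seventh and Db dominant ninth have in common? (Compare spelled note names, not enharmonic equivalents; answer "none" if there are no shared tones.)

E# augmented major seventh: E-sharp G-double-sharp B-double-sharp D-double-sharp
Db dominant ninth: D-flat F A-flat C-flat E-flat
Common to both → none.

none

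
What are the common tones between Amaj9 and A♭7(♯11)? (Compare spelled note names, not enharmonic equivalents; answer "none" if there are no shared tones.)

Amaj9 = A, C#, E, G#, B.
A♭7(♯11) = Ab, C, Eb, Gb, D.
Shared: none.

none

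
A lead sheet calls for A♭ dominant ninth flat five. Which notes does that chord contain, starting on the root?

A♭ dominant ninth flat five is a dominant ninth flat five built on Ab.
- root: Ab
- major 3rd: C
- diminished 5th: Ebb
- minor 7th: Gb
- major 9th: Bb

Ab C Ebb Gb Bb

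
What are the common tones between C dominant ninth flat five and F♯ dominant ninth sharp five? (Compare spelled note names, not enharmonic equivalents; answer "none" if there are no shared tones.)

C dominant ninth flat five: C E G-flat B-flat D
F♯ dominant ninth sharp five: F-sharp A-sharp C-double-sharp E G-sharp
Common to both → E.

E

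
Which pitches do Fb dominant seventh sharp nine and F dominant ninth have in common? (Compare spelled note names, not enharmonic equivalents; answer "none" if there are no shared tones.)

G

Fb dominant seventh sharp nine = F-flat, A-flat, C-flat, E-double-flat, G.
F dominant ninth = F, A, C, E-flat, G.
Shared: G.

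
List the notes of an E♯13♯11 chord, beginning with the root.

E♯, G𝄪, B♯, D♯, F𝄪, A𝄪, C𝄪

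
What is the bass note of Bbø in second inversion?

Bbø = Bb–Db–Fb–Ab. Second inversion → fifth in the bass = Fb.

Fb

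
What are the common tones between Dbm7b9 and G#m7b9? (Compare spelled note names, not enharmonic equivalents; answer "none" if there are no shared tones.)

none

Dbm7b9 = Db, Fb, Ab, Cb, Ebb.
G#m7b9 = G#, B, D#, F#, A.
Shared: none.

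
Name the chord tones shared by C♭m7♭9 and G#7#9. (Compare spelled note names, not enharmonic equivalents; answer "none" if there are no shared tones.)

none

C♭m7♭9 = Cb, Ebb, Gb, Bbb, Dbb.
G#7#9 = G#, B#, D#, F#, A##.
Shared: none.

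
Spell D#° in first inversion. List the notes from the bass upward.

In root position, D#° is D#–F#–A.
First inversion puts the third (F#) in the bass.

F# – A – D#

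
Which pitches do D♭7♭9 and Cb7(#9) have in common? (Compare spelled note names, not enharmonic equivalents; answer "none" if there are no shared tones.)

D♭7♭9 = Db, F, Ab, Cb, Ebb.
Cb7(#9) = Cb, Eb, Gb, Bbb, D.
Shared: Cb.

Cb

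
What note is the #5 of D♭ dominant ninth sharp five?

A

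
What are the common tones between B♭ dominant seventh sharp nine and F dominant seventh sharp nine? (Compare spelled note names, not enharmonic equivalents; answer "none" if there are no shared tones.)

F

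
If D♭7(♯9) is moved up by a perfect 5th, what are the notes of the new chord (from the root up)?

Ab  C  Eb  Gb  B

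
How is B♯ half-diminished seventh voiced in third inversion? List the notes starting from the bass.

A♯, B♯, D♯, F♯

In root position, B♯ half-diminished seventh is B♯–D♯–F♯–A♯.
Third inversion puts the seventh (A♯) in the bass.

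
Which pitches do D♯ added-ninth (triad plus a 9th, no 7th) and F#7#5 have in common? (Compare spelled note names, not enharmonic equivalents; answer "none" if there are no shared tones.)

A#

D♯ added-ninth: D# F## A# E#
F#7#5: F# A# C## E
Common to both → A#.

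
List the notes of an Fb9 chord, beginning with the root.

Root F♭, quality dominant ninth:
F♭ — root
A♭ — major 3rd
C♭ — perfect 5th
E𝄫 — minor 7th
G♭ — major 9th

F♭ – A♭ – C♭ – E𝄫 – G♭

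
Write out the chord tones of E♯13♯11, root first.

E♯13♯11 is a dominant thirteenth sharp eleven built on E♯.
Root: E♯
Major 3rd (3rd): G𝄪
Perfect 5th (5th): B♯
Minor 7th (7th): D♯
Major 9th (9th): F𝄪
Augmented 11th (11th): A𝄪
Major 13th (13th): C𝄪

E♯, G𝄪, B♯, D♯, F𝄪, A𝄪, C𝄪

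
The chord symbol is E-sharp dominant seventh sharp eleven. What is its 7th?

D♯

Root of E-sharp dominant seventh sharp eleven = E♯. The 7th is a minor 7th: E♯ up a minor 7th → D♯.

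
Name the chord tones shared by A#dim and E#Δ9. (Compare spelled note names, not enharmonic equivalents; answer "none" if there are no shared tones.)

none

A#dim: A♯ C♯ E
E#Δ9: E♯ G𝄪 B♯ D𝄪 F𝄪
Common to both → none.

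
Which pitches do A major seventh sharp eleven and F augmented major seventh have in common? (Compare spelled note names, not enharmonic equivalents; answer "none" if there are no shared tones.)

A, C-sharp, E

A major seventh sharp eleven: A C-sharp E G-sharp D-sharp
F augmented major seventh: F A C-sharp E
Common to both → A, C-sharp, E.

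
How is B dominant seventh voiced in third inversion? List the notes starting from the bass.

A, B, D♯, F♯

B dominant seventh = B–D♯–F♯–A; third inversion → seventh (A) lowest.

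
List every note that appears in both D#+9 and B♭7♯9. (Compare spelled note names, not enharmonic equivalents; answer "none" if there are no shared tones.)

D#+9 = D#, F##, A##, C#, E#.
B♭7♯9 = Bb, D, F, Ab, C#.
Shared: C#.

C#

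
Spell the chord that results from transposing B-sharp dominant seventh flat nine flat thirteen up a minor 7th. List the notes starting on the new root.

A minor 7th up from B-sharp is A-sharp, so the new chord is A-sharp dominant seventh flat nine flat thirteen.
- root: A-sharp
- major 3rd: C-double-sharp
- perfect 5th: E-sharp
- minor 7th: G-sharp
- minor 9th: B
- minor 13th: F-sharp

A-sharp, C-double-sharp, E-sharp, G-sharp, B, F-sharp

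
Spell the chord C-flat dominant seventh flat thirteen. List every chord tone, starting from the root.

C-flat E-flat G-flat B-double-flat A-double-flat

C-flat dominant seventh flat thirteen is a dominant seventh flat thirteen built on C-flat.
C-flat — root
E-flat — major 3rd
G-flat — perfect 5th
B-double-flat — minor 7th
A-double-flat — minor 13th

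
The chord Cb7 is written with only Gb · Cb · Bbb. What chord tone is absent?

The full Cb7 chord is Cb, Eb, Gb, Bbb.
Comparing with the voicing, the major 3rd (3rd) — Eb — is absent.

Eb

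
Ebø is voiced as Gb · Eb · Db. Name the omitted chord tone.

Bbb

Ebø = Eb, Gb, Bbb, Db. The voicing lacks the 5th (diminished 5th), Bbb.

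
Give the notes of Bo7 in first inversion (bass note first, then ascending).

Bo7 = B–D–F–Ab; first inversion → third (D) lowest.

D  F  Ab  B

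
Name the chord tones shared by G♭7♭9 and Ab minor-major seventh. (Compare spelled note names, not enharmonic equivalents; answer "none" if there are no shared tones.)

G♭7♭9 = G♭, B♭, D♭, F♭, A𝄫.
Ab minor-major seventh = A♭, C♭, E♭, G.
Shared: none.

none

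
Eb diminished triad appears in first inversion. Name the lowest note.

Eb diminished triad = E-flat–G-flat–B-double-flat. First inversion → third in the bass = G-flat.

G-flat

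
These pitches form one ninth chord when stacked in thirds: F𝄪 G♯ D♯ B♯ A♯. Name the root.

Arranged so that each adjacent pair is a third by letter name: G♯ – B♯ – D♯ – F𝄪 – A♯.
The bottom of that stack, G♯, is the root (this is G♯ major ninth).

G♯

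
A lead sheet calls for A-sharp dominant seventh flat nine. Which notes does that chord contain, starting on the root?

Root A-sharp, quality dominant seventh flat nine:
- root: A-sharp
- major 3rd: C-double-sharp
- perfect 5th: E-sharp
- minor 7th: G-sharp
- minor 9th: B

A-sharp, C-double-sharp, E-sharp, G-sharp, B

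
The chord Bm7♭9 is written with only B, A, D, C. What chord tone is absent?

Bm7♭9 = B, D, F#, A, C. The voicing lacks the 5th (perfect 5th), F#.

F#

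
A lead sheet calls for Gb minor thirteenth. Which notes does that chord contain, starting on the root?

Gb minor thirteenth: minor thirteenth on Gb.
- root: Gb
- minor 3rd: Bbb
- perfect 5th: Db
- minor 7th: Fb
- major 9th: Ab
- perfect 11th: Cb
- major 13th: Eb

Gb, Bbb, Db, Fb, Ab, Cb, Eb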